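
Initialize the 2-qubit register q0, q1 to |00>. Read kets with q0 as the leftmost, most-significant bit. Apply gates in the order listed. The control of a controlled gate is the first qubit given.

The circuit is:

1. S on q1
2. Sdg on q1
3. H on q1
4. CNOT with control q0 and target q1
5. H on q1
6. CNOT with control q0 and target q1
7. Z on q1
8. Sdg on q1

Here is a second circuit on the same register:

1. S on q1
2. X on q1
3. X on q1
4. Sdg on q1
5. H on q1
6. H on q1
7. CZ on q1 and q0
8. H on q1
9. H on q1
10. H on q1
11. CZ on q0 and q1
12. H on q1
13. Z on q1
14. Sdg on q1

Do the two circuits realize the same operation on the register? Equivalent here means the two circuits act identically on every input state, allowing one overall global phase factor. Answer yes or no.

Yes: on every input state the two circuits agree up to one overall phase factor.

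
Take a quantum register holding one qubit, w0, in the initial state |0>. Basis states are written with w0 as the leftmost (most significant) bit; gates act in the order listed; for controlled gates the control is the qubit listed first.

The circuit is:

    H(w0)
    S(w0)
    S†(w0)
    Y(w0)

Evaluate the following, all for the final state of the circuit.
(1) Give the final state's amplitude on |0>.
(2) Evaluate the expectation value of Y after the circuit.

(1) |0> carries amplitude -sqrt(2)*I/2 in the final state. Key observation: steps 2-3 multiply out to the identity, so the circuit reduces to the remaining gates.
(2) The expectation value of Y is 0.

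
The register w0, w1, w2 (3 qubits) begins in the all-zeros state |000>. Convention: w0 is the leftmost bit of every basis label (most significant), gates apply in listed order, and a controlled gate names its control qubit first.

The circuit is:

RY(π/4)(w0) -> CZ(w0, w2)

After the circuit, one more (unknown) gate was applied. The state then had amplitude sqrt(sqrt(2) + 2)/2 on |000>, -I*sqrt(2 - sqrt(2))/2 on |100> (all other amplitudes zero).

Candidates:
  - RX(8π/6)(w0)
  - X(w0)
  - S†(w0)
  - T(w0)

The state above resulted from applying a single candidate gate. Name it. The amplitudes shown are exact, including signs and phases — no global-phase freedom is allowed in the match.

The unique candidate consistent with the amplitudes is S†(w0).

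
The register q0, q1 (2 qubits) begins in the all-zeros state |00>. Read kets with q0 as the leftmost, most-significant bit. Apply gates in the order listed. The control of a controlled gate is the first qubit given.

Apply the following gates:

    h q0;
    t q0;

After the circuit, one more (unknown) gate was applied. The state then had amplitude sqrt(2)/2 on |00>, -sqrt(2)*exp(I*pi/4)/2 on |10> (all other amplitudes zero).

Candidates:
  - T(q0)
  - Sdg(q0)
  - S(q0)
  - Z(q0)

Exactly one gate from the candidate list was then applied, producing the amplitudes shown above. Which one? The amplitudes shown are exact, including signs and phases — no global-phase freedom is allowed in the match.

The applied gate was Z(q0).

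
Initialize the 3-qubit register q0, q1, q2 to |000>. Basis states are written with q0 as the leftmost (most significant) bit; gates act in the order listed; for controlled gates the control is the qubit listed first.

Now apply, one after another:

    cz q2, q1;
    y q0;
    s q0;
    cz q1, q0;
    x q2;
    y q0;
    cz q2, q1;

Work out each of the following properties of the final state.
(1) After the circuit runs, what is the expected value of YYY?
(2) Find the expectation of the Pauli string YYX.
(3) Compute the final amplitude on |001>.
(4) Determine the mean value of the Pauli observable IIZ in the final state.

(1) The observable YYY averages to 0.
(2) In the final state, YYX has expectation 0.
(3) |001> carries amplitude I in the final state.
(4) The expectation value of IIZ is -1.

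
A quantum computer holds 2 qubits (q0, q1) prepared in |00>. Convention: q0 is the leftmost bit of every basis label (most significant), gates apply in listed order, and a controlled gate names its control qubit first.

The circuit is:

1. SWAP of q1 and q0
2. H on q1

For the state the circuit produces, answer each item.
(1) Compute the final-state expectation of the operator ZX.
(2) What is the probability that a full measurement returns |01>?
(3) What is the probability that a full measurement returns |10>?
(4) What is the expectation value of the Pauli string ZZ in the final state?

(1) In the final state, ZX has expectation 1.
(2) The probability of measuring |01> is 1/2.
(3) A full measurement returns |10> with probability 0.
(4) The expectation value of ZZ is 0.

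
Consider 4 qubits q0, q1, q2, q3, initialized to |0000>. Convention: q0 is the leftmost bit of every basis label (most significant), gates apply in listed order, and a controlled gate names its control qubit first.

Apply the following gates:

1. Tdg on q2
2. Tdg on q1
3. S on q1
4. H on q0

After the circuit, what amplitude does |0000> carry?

|0000> carries amplitude sqrt(2)/2 in the final state.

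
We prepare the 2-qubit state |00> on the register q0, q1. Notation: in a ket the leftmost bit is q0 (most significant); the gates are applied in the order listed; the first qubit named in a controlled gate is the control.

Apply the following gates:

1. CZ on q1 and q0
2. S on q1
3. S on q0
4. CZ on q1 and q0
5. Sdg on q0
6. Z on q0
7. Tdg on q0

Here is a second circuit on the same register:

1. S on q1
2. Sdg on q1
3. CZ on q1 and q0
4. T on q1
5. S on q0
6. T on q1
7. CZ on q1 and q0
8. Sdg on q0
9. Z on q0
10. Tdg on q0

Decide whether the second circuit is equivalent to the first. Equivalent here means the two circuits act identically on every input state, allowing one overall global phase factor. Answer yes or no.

Yes: on every input state the two circuits agree up to one overall phase factor.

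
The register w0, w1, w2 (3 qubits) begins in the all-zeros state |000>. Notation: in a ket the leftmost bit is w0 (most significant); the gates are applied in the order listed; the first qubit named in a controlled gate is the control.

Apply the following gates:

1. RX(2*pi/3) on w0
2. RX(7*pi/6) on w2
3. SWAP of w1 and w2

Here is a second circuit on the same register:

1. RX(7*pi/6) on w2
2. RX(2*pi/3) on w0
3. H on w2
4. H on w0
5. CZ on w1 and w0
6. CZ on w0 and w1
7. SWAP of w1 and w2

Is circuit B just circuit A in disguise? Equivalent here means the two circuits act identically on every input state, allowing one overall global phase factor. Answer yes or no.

No, they are not equivalent — no single phase factor reconciles the two unitaries.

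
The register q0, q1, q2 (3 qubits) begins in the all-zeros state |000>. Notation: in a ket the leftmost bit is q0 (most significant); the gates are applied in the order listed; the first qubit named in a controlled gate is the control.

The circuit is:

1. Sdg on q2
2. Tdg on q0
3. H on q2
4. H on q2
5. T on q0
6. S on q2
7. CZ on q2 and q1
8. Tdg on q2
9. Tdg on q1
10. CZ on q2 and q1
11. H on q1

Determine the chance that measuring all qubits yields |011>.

Outcome |011> occurs with probability 0.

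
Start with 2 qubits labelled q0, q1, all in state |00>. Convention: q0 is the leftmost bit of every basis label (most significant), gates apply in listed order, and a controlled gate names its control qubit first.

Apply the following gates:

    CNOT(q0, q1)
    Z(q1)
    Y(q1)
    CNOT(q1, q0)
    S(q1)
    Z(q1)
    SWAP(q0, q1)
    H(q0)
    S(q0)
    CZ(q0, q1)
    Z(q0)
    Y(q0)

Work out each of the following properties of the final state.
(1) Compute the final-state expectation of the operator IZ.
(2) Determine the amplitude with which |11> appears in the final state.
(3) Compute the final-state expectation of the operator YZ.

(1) The observable IZ averages to -1.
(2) |11> carries amplitude sqrt(2)*I/2 in the final state.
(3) In the final state, YZ has expectation 1.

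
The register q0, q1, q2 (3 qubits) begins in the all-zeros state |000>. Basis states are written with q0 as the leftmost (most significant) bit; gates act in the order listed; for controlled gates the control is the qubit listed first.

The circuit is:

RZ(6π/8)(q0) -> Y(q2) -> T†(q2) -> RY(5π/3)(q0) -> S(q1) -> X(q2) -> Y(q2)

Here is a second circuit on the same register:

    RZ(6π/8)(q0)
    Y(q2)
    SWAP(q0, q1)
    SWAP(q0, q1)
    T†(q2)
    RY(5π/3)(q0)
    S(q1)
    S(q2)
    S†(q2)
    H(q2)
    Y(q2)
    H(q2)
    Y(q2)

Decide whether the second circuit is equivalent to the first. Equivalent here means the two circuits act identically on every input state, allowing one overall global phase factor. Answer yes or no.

No: there is an input state on which the two circuits produce genuinely different outputs (not merely differing by a phase).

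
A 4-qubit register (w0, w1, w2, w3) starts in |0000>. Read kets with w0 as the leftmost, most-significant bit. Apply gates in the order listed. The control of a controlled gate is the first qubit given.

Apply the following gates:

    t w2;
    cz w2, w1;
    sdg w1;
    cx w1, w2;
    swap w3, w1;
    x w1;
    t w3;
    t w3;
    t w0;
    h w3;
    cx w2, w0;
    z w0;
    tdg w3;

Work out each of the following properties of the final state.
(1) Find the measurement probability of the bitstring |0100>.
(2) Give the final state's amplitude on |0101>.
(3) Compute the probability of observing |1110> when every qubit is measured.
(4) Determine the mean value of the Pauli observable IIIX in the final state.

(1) Outcome |0100> occurs with probability 1/2.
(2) The amplitude on |0101> is -sqrt(2)*exp(3*I*pi/4)/2.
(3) The probability of measuring |1110> is 0.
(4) The expectation value of IIIX is sqrt(2)/2.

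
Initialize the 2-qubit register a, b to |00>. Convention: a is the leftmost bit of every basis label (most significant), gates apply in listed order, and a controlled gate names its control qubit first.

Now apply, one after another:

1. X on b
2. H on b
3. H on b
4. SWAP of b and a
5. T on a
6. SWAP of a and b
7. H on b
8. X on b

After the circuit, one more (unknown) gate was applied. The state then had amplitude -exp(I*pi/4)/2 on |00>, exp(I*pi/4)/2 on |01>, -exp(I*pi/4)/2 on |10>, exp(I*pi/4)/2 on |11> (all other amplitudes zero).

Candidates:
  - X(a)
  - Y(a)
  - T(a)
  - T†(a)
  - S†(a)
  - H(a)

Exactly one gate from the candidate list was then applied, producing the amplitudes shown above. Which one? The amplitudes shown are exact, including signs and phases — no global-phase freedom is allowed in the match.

The unique candidate consistent with the amplitudes is H(a).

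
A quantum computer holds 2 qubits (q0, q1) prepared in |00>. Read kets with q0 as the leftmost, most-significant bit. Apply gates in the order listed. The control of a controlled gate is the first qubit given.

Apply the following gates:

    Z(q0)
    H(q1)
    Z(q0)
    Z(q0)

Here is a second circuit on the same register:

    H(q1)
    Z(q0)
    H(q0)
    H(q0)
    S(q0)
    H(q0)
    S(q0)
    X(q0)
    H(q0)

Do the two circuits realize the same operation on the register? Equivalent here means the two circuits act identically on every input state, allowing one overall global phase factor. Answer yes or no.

No, they are not equivalent — no single phase factor reconciles the two unitaries.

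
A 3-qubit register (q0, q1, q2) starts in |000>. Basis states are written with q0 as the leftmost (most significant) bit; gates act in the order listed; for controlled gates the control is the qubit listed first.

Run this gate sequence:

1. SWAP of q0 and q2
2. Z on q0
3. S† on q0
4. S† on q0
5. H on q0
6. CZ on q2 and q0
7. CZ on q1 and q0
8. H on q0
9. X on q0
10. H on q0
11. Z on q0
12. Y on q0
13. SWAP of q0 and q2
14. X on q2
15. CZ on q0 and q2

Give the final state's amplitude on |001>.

The amplitude on |001> is -sqrt(2)*I/2.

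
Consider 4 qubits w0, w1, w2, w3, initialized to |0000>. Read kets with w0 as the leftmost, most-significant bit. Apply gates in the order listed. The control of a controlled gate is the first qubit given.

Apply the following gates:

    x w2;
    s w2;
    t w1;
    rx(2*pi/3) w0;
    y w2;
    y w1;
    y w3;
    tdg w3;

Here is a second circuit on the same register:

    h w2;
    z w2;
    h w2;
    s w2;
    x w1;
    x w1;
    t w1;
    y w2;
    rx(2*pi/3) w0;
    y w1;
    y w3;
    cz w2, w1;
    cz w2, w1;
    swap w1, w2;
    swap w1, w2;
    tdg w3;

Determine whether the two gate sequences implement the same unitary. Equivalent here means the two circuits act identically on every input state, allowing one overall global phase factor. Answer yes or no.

Yes — the two circuits implement the same unitary up to a global phase.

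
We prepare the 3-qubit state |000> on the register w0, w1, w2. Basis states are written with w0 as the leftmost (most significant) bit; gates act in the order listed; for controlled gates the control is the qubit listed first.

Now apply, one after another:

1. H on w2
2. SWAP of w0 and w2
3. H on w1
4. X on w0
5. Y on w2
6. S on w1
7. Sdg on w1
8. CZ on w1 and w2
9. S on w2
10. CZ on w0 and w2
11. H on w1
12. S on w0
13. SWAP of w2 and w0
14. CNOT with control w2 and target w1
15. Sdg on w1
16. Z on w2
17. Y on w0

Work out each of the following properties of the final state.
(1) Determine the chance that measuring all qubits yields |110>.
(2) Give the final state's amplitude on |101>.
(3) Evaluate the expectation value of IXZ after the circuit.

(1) Outcome |110> occurs with probability 0.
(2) |101> carries amplitude 0 in the final state.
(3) The expectation value of IXZ is 0.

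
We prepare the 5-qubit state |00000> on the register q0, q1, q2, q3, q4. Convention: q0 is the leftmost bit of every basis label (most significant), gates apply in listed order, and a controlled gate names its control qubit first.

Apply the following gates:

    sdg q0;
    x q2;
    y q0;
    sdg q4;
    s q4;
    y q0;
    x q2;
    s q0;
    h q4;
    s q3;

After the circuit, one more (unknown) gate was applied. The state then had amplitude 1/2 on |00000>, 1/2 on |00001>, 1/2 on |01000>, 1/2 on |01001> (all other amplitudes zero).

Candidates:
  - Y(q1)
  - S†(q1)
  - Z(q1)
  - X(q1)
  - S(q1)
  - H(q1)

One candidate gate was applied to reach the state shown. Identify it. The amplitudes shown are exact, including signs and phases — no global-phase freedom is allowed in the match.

The unique candidate consistent with the amplitudes is H(q1). Key observation: steps 2-7 multiply out to the identity, so the circuit reduces to the remaining gates.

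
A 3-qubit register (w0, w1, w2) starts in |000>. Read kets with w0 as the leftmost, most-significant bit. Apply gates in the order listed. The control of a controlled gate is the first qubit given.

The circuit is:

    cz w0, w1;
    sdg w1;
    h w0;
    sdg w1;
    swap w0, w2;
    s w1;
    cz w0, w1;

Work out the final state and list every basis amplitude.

The final amplitudes are sqrt(2)/2 on |000>, sqrt(2)/2 on |001>, and 0 on every other basis state.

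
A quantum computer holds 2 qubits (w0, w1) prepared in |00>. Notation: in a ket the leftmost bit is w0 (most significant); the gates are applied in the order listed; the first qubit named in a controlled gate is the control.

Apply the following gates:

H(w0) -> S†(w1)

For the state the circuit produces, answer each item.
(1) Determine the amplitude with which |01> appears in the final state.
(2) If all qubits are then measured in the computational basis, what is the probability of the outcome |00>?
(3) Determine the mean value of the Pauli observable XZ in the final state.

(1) |01> carries amplitude 0 in the final state.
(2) A full measurement returns |00> with probability 1/2.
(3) The observable XZ averages to 1.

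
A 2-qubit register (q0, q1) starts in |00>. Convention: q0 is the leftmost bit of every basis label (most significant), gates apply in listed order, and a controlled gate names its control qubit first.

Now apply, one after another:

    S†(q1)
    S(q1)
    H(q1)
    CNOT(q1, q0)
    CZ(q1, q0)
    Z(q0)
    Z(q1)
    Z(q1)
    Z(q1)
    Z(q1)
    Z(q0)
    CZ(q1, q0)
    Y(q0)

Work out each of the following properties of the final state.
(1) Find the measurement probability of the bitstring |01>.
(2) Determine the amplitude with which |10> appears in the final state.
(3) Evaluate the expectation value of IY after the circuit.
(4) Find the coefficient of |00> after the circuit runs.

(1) A full measurement returns |01> with probability 1/2. Key observation: gates 5-12 undo each other exactly, leaving only the rest of the circuit to track.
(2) |10> carries amplitude sqrt(2)*I/2 in the final state.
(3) The expectation value of IY is 0.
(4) The amplitude on |00> is 0.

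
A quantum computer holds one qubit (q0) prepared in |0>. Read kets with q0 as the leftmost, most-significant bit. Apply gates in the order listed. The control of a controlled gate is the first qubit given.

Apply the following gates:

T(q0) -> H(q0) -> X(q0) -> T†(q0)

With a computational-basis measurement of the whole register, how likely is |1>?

A full measurement returns |1> with probability 1/2.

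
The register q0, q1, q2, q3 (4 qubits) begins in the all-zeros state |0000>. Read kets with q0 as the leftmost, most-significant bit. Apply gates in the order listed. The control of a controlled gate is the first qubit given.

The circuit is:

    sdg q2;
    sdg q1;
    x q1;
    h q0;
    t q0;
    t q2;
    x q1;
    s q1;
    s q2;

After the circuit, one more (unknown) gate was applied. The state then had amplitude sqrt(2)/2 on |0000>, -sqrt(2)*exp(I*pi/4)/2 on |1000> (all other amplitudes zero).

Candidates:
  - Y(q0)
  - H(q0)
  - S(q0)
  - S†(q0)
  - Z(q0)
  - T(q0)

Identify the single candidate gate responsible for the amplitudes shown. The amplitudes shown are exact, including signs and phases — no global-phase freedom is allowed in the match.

The applied gate was Z(q0).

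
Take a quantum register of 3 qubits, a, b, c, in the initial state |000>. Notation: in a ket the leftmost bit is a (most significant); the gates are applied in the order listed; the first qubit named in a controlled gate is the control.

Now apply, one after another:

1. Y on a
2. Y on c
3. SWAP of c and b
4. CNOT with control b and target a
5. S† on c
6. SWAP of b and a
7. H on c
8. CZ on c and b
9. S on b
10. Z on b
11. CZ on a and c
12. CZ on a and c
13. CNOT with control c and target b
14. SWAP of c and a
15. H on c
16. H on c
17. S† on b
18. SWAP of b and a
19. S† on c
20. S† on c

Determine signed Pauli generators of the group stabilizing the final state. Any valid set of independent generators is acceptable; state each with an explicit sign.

One valid set of independent stabilizer generators is -XYI, +ZZI, -IIZ (any independent generating set of the same group is equally correct). Key observation: the block from step 11 through step 12 cancels to the identity and can be dropped.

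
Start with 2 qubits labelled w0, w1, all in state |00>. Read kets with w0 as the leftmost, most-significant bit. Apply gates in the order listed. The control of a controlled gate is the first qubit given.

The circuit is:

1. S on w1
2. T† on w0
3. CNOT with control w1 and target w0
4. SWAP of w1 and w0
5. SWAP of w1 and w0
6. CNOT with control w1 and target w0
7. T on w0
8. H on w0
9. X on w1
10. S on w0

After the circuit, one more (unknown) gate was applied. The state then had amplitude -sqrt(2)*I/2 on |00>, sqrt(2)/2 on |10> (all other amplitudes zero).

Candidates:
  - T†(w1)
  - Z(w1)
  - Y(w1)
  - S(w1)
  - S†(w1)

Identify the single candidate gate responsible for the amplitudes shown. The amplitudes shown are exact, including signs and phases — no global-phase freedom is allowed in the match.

The unique candidate consistent with the amplitudes is Y(w1). Key observation: the block from step 2 through step 7 cancels to the identity and can be dropped.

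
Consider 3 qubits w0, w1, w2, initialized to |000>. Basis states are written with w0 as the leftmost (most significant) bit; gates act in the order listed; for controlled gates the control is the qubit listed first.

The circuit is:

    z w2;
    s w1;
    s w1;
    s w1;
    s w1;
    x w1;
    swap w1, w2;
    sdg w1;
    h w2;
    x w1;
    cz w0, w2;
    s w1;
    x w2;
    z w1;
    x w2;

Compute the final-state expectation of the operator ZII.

In the final state, ZII has expectation 1. Key observation: the block from step 2 through step 5 cancels to the identity and can be dropped.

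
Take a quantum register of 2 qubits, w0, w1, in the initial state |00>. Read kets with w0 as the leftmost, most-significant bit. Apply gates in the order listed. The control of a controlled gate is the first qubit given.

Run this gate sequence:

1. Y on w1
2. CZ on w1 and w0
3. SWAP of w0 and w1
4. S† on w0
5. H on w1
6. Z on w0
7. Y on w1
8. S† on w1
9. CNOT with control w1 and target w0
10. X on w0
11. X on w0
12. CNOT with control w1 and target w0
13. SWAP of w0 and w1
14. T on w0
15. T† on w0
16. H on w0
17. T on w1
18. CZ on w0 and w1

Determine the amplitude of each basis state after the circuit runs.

The resulting statevector has amplitude 0 on |00>, -sqrt(2)/2 on |01>, 0 on |10>, (-1 - I)*exp(I*pi/4)/2 on |11>. Key observation: gates 9-12 undo each other exactly, leaving only the rest of the circuit to track.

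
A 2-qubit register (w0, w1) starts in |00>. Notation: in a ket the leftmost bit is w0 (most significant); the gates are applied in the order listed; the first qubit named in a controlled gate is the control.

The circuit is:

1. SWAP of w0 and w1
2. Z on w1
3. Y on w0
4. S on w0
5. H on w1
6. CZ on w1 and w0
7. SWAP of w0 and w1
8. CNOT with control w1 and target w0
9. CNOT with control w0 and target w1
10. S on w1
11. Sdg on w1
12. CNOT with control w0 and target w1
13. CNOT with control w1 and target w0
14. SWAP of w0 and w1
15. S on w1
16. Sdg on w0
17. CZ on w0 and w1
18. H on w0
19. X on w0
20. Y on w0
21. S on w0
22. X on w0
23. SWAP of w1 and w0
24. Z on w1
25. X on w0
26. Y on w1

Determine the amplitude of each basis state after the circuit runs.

After the circuit, the state carries amplitude -1/2 on |00>, -I/2 on |01>, I/2 on |10>, -1/2 on |11>. Key observation: the block from step 7 through step 14 cancels to the identity and can be dropped.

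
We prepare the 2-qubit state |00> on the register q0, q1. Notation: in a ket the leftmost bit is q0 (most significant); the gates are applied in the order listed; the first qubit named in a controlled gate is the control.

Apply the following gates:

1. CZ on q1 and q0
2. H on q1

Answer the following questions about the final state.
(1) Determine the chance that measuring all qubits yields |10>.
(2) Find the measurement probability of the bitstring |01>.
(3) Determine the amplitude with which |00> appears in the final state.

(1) The probability of measuring |10> is 0.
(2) Outcome |01> occurs with probability 1/2.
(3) The final state's coefficient on |00> equals sqrt(2)/2.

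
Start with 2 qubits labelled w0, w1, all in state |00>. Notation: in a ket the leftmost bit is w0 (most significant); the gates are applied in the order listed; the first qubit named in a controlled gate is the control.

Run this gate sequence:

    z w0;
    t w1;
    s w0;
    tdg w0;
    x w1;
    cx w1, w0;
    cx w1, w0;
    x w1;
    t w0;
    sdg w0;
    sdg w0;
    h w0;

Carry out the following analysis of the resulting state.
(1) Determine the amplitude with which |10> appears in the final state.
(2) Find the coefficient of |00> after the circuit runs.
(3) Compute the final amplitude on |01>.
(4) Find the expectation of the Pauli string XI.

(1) |10> carries amplitude sqrt(2)/2 in the final state. Key observation: the block from step 3 through step 10 cancels to the identity and can be dropped.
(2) The final state's coefficient on |00> equals sqrt(2)/2.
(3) The amplitude on |01> is 0.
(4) In the final state, XI has expectation 1.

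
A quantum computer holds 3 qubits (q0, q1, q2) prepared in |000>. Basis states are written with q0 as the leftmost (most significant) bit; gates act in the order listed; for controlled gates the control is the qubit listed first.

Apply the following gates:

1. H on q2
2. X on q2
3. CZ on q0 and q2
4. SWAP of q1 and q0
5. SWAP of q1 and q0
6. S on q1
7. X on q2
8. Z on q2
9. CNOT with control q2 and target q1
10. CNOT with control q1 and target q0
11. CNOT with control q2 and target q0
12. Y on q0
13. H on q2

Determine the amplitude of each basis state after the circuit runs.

The final amplitudes are 0 on |000>, 0 on |001>, 0 on |010>, 0 on |011>, I/2 on |100>, I/2 on |101>, -I/2 on |110>, I/2 on |111>. Key observation: gates 4-5 undo each other exactly, leaving only the rest of the circuit to track.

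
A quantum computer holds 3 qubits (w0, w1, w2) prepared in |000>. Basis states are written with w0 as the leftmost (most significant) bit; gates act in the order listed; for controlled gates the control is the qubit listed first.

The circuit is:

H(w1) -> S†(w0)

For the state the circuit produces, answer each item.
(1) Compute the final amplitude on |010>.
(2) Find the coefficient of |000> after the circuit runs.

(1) The amplitude on |010> is sqrt(2)/2.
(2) |000> carries amplitude sqrt(2)/2 in the final state.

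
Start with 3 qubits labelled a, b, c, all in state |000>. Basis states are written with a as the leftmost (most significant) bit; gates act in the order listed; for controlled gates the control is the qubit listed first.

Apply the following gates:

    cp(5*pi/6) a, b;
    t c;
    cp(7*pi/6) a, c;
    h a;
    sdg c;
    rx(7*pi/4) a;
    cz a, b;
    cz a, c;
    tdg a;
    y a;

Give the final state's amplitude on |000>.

|000> carries amplitude sqrt(2)*(sqrt(sqrt(2) + 2) + I*sqrt(2 - sqrt(2)))*exp(I*pi/4)/4 in the final state.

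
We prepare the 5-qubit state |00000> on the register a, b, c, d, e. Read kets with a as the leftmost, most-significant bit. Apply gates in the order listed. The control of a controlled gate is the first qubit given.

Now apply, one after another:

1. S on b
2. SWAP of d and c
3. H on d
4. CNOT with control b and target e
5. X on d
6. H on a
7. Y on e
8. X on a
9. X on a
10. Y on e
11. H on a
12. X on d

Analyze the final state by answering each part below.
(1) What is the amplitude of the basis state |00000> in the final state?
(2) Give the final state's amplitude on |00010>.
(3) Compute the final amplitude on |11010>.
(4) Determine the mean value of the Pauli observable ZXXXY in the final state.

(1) |00000> carries amplitude sqrt(2)/2 in the final state. Key observation: the block from step 5 through step 12 cancels to the identity and can be dropped.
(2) The amplitude on |00010> is sqrt(2)/2.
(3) The amplitude on |11010> is 0.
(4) In the final state, ZXXXY has expectation 0.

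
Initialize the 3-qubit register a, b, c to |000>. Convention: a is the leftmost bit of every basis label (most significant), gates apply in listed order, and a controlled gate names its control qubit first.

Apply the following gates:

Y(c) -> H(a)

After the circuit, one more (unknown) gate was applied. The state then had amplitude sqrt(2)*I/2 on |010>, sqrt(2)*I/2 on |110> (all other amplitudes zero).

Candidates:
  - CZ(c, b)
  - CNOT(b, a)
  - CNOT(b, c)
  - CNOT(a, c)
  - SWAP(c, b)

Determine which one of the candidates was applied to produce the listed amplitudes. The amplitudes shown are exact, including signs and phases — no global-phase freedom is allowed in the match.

The applied gate was SWAP(c, b).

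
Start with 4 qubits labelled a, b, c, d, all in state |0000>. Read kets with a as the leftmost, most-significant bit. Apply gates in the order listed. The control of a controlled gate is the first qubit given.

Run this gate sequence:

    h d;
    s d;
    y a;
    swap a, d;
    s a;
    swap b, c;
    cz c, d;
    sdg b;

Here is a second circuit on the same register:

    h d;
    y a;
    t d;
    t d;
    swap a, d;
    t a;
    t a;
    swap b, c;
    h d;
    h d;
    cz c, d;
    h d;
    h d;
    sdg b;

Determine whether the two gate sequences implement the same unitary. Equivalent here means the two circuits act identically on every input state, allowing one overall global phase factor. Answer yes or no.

Yes, they are equivalent — the unitaries differ by at most a global phase.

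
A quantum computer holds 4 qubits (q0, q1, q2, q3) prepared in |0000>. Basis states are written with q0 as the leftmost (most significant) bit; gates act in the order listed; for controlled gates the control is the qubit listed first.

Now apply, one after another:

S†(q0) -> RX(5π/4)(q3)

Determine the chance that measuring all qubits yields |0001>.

The probability of measuring |0001> is sqrt(2)/4 + 1/2.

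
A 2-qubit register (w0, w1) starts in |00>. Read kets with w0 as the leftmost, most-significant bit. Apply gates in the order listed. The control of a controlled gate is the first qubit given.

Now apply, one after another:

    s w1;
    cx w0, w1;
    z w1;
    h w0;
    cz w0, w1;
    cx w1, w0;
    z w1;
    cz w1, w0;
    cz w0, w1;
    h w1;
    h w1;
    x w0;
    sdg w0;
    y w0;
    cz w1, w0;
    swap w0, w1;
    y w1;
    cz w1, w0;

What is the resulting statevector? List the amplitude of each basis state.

After the circuit, the state carries amplitude sqrt(2)/2 on |00>, -sqrt(2)*I/2 on |01>, 0 on |10>, 0 on |11>.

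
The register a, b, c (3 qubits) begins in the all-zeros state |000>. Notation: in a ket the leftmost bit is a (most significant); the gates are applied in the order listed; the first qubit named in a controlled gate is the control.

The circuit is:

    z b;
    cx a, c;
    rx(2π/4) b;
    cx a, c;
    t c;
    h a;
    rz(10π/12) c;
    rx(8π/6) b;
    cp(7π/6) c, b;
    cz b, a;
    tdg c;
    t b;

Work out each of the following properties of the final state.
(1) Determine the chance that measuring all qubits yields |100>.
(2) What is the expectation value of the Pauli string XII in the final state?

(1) The probability of measuring |100> is sqrt(3)/8 + 1/4.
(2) In the final state, XII has expectation sqrt(3)/2.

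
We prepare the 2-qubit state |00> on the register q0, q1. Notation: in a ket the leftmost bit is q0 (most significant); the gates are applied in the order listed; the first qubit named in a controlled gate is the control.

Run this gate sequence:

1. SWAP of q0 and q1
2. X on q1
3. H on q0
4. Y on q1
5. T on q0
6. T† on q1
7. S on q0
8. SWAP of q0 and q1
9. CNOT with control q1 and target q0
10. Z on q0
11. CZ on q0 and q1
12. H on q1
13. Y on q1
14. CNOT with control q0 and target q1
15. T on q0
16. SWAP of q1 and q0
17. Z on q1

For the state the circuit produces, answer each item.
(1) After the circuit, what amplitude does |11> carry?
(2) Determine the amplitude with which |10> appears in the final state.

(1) The amplitude on |11> is 1/2.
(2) The amplitude on |10> is 1/2.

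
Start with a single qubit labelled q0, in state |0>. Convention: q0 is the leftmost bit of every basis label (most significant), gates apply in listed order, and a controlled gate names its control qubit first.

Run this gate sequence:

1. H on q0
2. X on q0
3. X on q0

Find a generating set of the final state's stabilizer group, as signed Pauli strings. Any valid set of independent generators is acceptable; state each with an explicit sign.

The final state is stabilized by the group generated by +X; other independent generating sets are equally valid.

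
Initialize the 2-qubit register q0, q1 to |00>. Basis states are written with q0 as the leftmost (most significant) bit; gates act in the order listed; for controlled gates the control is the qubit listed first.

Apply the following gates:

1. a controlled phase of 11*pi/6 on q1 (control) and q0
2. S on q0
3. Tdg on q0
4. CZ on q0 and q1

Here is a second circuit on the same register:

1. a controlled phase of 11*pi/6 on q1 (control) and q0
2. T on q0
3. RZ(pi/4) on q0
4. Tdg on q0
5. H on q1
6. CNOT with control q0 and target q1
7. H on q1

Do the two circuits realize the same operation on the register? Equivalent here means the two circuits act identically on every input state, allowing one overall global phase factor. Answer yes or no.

Yes, they are equivalent — the unitaries differ by at most a global phase.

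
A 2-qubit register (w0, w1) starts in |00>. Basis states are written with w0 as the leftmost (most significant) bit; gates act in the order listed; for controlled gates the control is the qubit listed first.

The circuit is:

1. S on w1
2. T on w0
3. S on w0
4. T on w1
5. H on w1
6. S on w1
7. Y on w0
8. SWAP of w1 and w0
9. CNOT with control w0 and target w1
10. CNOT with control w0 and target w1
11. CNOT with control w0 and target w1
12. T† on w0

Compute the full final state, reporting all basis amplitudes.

The final amplitudes are 0 on |00>, sqrt(2)*I/2 on |01>, sqrt(2)*exp(3*I*pi/4)/2 on |10>, 0 on |11>. Key observation: steps 10-11 multiply out to the identity, so the circuit reduces to the remaining gates.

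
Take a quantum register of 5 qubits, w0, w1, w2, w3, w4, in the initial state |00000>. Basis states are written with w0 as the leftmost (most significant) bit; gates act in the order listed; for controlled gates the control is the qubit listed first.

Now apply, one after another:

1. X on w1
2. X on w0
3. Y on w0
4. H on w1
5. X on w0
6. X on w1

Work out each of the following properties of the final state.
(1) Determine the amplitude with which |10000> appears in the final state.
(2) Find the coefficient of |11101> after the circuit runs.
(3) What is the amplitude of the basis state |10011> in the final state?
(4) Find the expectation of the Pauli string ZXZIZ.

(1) The final state's coefficient on |10000> equals sqrt(2)*I/2.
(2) The final state's coefficient on |11101> equals 0.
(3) The final state's coefficient on |10011> equals 0.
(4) In the final state, ZXZIZ has expectation 1.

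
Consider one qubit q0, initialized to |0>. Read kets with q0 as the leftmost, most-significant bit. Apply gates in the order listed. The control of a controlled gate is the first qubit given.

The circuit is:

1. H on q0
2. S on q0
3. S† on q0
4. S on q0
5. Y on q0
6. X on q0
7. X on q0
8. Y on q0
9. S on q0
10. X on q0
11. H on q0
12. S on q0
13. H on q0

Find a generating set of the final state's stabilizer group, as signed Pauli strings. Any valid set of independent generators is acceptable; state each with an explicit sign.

The final state is stabilized by the group generated by -X; other independent generating sets are equally valid.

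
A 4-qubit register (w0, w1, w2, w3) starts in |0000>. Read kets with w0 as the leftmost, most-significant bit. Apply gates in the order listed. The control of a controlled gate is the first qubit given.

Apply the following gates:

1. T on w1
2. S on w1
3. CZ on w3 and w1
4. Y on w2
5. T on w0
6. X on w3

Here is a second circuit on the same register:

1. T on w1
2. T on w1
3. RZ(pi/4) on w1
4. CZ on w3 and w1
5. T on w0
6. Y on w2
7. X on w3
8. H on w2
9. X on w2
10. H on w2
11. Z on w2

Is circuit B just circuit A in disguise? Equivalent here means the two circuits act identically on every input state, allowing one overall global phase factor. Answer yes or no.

Yes: on every input state the two circuits agree up to one overall phase factor.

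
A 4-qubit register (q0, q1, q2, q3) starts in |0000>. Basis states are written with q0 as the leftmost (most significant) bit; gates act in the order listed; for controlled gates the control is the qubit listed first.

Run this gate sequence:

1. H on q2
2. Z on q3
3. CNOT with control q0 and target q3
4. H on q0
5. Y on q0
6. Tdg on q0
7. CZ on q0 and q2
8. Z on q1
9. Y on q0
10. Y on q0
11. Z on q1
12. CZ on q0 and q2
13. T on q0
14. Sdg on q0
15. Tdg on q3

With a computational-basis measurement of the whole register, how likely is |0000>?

The probability of measuring |0000> is 1/4. Key observation: the block from step 6 through step 13 cancels to the identity and can be dropped.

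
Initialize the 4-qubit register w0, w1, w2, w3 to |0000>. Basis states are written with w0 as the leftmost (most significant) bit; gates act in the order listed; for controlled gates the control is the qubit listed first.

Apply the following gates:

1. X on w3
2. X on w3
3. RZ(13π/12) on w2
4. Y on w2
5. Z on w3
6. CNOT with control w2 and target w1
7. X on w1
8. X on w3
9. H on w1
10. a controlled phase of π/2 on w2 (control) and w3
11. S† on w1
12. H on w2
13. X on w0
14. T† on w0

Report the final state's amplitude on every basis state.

The resulting statevector has amplitude exp(5*I*pi/24)/2 on |1001>, -exp(5*I*pi/24)/2 on |1011>, -exp(17*I*pi/24)/2 on |1101>, exp(17*I*pi/24)/2 on |1111>, and 0 on every other basis state. Key observation: the block from step 1 through step 2 cancels to the identity and can be dropped.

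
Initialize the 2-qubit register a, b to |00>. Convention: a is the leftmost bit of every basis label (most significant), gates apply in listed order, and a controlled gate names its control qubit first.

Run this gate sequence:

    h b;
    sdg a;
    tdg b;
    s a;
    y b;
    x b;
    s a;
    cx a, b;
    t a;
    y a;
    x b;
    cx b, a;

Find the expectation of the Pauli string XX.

The observable XX averages to -sqrt(2)/2.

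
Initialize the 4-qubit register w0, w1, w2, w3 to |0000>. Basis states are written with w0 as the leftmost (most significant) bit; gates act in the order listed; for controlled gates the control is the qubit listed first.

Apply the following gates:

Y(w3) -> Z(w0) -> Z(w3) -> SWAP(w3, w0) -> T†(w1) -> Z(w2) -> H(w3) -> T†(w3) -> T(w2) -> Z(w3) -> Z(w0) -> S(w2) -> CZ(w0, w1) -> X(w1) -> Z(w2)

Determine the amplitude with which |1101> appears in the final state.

The final state's coefficient on |1101> equals -sqrt(2)*exp(I*pi/4)/2.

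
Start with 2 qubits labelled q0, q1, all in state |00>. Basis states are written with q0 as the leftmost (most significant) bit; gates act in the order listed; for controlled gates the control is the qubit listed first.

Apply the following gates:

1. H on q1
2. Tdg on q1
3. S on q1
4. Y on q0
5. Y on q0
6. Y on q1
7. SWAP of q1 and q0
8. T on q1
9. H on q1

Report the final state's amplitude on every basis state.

After the circuit, the state carries amplitude -exp(3*I*pi/4)/2 on |00>, -exp(3*I*pi/4)/2 on |01>, I/2 on |10>, I/2 on |11>.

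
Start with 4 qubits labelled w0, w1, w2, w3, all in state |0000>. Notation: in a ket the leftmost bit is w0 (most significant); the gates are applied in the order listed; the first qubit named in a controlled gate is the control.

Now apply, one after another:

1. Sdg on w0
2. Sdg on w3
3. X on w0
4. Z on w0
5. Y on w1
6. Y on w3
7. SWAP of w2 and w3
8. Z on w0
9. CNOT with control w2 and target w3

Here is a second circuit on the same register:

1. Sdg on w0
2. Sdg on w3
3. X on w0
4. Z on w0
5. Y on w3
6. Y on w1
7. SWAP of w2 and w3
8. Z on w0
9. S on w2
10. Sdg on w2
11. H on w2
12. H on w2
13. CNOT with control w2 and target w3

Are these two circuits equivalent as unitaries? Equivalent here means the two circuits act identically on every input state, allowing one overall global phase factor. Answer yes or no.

Yes: on every input state the two circuits agree up to one overall phase factor.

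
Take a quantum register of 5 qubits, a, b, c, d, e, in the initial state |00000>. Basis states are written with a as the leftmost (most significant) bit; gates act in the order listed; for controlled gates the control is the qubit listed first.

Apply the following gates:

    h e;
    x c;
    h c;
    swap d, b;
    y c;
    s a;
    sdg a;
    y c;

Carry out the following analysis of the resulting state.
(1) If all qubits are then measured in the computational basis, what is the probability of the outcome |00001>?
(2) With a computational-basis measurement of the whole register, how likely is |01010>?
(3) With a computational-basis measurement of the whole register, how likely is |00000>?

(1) A full measurement returns |00001> with probability 1/4. Key observation: steps 5-8 multiply out to the identity, so the circuit reduces to the remaining gates.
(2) Outcome |01010> occurs with probability 0.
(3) The probability of measuring |00000> is 1/4.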